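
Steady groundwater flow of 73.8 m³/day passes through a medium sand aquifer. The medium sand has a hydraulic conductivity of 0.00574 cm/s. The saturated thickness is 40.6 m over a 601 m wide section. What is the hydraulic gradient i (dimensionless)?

0.000610

Convert K: 0.00574 cm/s × 864 = 4.959 m/day.
Cross-sectional area A = 601 × 40.6 = 24401 m².
From Q = K·A·i, i = Q / (K·A) = 73.8 / (4.959 × 24401) = 0.0006099.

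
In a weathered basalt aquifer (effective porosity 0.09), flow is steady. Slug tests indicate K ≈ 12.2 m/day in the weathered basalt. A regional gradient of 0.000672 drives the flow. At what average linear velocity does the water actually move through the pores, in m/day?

0.0911

Hydraulic gradient i = 0.000672.
Darcy flux q = K · i = 12.20 × 0.0006720 = 0.008198 m/day.
Seepage velocity v = q / n_e = 0.008198 / 0.09 = 0.09109 m/day.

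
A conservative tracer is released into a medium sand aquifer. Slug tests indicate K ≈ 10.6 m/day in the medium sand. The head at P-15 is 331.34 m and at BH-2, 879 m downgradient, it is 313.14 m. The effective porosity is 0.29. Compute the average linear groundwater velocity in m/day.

0.757

Hydraulic gradient i = (331.34 − 313.14) / 879 = 18.2 / 879 = 0.02071.
Darcy flux q = K · i = 10.60 × 0.02071 = 0.2195 m/day.
Seepage velocity v = q / n_e = 0.2195 / 0.29 = 0.7568 m/day.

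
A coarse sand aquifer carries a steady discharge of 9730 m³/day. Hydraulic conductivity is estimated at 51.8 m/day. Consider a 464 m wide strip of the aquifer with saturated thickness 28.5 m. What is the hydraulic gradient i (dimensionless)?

0.0142

Cross-sectional area A = 464 × 28.5 = 13224 m².
From Q = K·A·i, i = Q / (K·A) = 9730 / (51.80 × 13224) = 0.01420.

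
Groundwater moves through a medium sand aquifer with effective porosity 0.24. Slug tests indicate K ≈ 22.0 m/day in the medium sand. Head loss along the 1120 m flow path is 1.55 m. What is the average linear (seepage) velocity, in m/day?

Hydraulic gradient i = Δh / L = 1.55 / 1120 = 0.001384.
Darcy flux q = K · i = 22.00 × 0.001384 = 0.03045 m/day.
Seepage velocity v = q / n_e = 0.03045 / 0.24 = 0.1269 m/day.

0.127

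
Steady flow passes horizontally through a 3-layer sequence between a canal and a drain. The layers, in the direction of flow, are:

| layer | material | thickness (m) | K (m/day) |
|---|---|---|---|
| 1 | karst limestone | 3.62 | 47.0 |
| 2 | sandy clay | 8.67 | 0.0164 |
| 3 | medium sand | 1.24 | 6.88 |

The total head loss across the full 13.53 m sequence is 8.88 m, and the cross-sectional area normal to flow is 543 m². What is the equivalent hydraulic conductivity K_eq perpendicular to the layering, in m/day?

Flow is perpendicular to layering, so the layers act in series and the equivalent K is the thickness-weighted harmonic mean.
Total thickness L = 3.62 + 8.67 + 1.24 = 13.53 m.
Σ(b_i/K_i) = 3.62/47.0 + 8.67/0.0164 + 1.24/6.88 = 528.9 d.
K_eq = L / Σ(b_i/K_i) = 13.53 / 528.9 = 0.02558 m/day.

0.0256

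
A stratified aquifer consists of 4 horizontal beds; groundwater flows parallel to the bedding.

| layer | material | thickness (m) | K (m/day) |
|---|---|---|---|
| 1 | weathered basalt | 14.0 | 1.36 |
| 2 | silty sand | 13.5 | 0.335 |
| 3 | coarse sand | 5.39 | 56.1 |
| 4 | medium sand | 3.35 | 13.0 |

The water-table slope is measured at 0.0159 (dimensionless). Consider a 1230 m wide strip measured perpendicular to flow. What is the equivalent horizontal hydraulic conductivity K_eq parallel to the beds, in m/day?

10.2

Flow is parallel to layering, so each bed carries its own Darcy discharge and the transmissivities add.
Σ(K_i·b_i) = 1.36×14.0 + 0.335×13.5 + 56.1×5.39 + 13.0×3.35 = 369.5 m²/day.
Total thickness b = 36.24 m, so K_eq = Σ(K_i·b_i)/b = 10.20 m/day.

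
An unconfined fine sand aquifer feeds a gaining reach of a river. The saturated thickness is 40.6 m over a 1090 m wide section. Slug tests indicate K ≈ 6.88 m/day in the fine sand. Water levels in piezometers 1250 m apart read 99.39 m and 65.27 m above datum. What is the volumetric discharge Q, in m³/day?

Cross-sectional area A = 1090 × 40.6 = 44254 m².
Hydraulic gradient i = (99.39 − 65.27) / 1250 = 34.12 / 1250 = 0.02730.
Darcy's law: Q = K · A · i = 6.880 × 44254 × 0.02730 = 8311 m³/day.

8310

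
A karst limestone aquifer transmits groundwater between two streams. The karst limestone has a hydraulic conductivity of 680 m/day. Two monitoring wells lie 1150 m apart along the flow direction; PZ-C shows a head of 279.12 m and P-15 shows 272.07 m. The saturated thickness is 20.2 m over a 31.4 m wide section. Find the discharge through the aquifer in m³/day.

2640

Cross-sectional area A = 31.4 × 20.2 = 634.3 m².
Hydraulic gradient i = (279.12 − 272.07) / 1150 = 7.05 / 1150 = 0.006130.
Darcy's law: Q = K · A · i = 680.0 × 634.3 × 0.006130 = 2644 m³/day.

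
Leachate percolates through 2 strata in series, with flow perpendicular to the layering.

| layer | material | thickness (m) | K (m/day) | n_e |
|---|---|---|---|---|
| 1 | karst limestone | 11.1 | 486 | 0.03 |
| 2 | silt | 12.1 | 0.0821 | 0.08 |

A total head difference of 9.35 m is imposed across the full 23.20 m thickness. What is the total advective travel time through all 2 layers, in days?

20.5

With flow normal to the layers, continuity requires the same specific discharge q through every layer.
Σ(b_i/K_i) = 11.1/486 + 12.1/0.0821 = 147.4 d.
q = Δh / Σ(b_i/K_i) = 9.35 / 147.4 = 0.06343 m/day.
In each layer the seepage velocity is v_i = q/n_i, so the layer transit time is t_i = b_i·n_i / q:
  layer 1 (karst limestone): t_1 = 11.1 × 0.03 / 0.06343 = 5.250 d
  layer 2 (silt): t_2 = 12.1 × 0.08 / 0.06343 = 15.26 d
Total t = Σ t_i = 20.51 days.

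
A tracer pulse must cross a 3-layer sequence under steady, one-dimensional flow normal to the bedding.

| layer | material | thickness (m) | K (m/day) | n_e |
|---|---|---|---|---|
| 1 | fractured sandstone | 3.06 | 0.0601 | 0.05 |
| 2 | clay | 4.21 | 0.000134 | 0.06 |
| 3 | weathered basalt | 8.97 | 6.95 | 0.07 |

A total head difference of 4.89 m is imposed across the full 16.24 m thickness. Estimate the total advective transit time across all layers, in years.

18.2

With flow normal to the layers, continuity requires the same specific discharge q through every layer.
Σ(b_i/K_i) = 3.06/0.0601 + 4.21/0.000134 + 8.97/6.95 = 31470 d.
q = Δh / Σ(b_i/K_i) = 4.89 / 31470 = 0.0001554 m/day.
In each layer the seepage velocity is v_i = q/n_i, so the layer transit time is t_i = b_i·n_i / q:
  layer 1 (fractured sandstone): t_1 = 3.06 × 0.05 / 0.0001554 = 984.6 d
  layer 2 (clay): t_2 = 4.21 × 0.06 / 0.0001554 = 1626 d
  layer 3 (weathered basalt): t_3 = 8.97 × 0.07 / 0.0001554 = 4041 d
Total t = Σ t_i = 6651 days = 18.21 years.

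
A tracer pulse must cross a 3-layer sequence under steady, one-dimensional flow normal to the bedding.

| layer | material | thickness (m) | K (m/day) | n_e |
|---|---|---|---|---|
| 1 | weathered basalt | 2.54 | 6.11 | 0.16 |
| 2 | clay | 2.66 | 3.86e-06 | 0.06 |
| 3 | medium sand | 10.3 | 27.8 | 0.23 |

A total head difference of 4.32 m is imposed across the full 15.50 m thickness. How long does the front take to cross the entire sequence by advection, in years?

With flow normal to the layers, continuity requires the same specific discharge q through every layer.
Σ(b_i/K_i) = 2.54/6.11 + 2.66/3.86e-06 + 10.3/27.8 = 6.891e+05 d.
q = Δh / Σ(b_i/K_i) = 4.32 / 6.891e+05 = 6.269e-06 m/day.
In each layer the seepage velocity is v_i = q/n_i, so the layer transit time is t_i = b_i·n_i / q:
  layer 1 (weathered basalt): t_1 = 2.54 × 0.16 / 6.269e-06 = 64828 d
  layer 2 (clay): t_2 = 2.66 × 0.06 / 6.269e-06 = 25459 d
  layer 3 (medium sand): t_3 = 10.3 × 0.23 / 6.269e-06 = 3.779e+05 d
Total t = Σ t_i = 4.682e+05 days = 1282 years.

1280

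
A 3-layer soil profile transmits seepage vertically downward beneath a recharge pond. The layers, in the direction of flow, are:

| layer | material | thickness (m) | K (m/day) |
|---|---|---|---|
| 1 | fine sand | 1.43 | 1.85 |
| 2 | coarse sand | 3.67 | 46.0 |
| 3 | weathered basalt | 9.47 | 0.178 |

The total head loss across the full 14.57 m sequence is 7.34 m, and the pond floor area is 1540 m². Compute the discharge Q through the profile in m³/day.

Flow is perpendicular to layering, so the layers act in series and the equivalent K is the thickness-weighted harmonic mean.
Total thickness L = 1.43 + 3.67 + 9.47 = 14.57 m.
Σ(b_i/K_i) = 1.43/1.85 + 3.67/46.0 + 9.47/0.178 = 54.06 d.
K_eq = L / Σ(b_i/K_i) = 14.57 / 54.06 = 0.2695 m/day.
Q = K_eq · A · (Δh/L) = 0.2695 × 1540 × (7.34/14.57) = 209.1 m³/day.

209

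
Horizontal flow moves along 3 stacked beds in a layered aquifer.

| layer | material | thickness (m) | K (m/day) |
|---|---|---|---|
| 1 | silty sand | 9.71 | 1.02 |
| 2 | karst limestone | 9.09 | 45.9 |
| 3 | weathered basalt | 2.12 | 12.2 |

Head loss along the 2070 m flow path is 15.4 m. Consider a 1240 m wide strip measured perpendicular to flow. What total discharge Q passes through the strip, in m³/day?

Flow is parallel to layering, so each bed carries its own Darcy discharge and the transmissivities add.
Σ(K_i·b_i) = 1.02×9.71 + 45.9×9.09 + 12.2×2.12 = 453.0 m²/day.
Hydraulic gradient i = Δh / L = 15.4 / 2070 = 0.007440.
Q = Σ(K_i·b_i) · W · i = 453.0 × 1240 × 0.007440 = 4179 m³/day.

4180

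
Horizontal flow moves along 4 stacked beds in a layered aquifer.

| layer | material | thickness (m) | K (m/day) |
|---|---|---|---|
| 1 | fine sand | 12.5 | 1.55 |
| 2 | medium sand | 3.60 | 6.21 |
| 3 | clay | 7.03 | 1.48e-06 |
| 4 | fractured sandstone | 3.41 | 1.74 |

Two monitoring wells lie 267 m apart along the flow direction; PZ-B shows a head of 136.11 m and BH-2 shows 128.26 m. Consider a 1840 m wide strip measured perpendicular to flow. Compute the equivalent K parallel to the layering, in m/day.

Flow is parallel to layering, so each bed carries its own Darcy discharge and the transmissivities add.
Σ(K_i·b_i) = 1.55×12.5 + 6.21×3.60 + 1.48e-06×7.03 + 1.74×3.41 = 47.66 m²/day.
Total thickness b = 26.54 m, so K_eq = Σ(K_i·b_i)/b = 1.796 m/day.

1.80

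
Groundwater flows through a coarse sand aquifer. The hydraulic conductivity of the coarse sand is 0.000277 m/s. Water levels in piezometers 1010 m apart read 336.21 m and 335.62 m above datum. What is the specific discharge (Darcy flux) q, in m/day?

Convert K: 0.000277 m/s × 86400 = 23.93 m/day.
Hydraulic gradient i = (336.21 − 335.62) / 1010 = 0.59 / 1010 = 0.0005842.
Specific discharge q = K · i = 23.93 × 0.0005842 = 0.01398 m/day.

0.0140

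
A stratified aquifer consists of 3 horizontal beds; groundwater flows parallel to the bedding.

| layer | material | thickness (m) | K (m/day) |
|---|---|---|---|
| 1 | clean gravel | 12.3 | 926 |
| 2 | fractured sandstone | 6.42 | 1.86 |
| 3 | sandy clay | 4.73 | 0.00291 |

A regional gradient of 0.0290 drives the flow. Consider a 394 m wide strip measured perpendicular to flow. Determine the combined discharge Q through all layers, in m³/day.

130000

Flow is parallel to layering, so each bed carries its own Darcy discharge and the transmissivities add.
Σ(K_i·b_i) = 926×12.3 + 1.86×6.42 + 0.00291×4.73 = 11402 m²/day.
Hydraulic gradient i = 0.0290.
Q = Σ(K_i·b_i) · W · i = 11402 × 394 × 0.02900 = 1.303e+05 m³/day.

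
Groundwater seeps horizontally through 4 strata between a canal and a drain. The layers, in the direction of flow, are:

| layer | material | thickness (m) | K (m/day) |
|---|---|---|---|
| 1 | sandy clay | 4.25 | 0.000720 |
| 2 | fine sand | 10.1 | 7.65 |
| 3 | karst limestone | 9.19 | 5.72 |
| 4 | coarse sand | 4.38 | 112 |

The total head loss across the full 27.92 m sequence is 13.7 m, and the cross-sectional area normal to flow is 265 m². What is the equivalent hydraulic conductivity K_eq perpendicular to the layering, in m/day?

0.00473

Flow is perpendicular to layering, so the layers act in series and the equivalent K is the thickness-weighted harmonic mean.
Total thickness L = 4.25 + 10.1 + 9.19 + 4.38 = 27.92 m.
Σ(b_i/K_i) = 4.25/0.000720 + 10.1/7.65 + 9.19/5.72 + 4.38/112 = 5906 d.
K_eq = L / Σ(b_i/K_i) = 27.92 / 5906 = 0.004728 m/day.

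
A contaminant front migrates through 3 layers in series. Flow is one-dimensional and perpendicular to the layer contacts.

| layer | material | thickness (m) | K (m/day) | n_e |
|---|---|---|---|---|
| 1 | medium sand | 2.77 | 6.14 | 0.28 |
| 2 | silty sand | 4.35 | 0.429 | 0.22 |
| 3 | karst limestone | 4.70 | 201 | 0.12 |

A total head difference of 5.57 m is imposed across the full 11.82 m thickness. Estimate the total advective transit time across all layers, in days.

4.38

With flow normal to the layers, continuity requires the same specific discharge q through every layer.
Σ(b_i/K_i) = 2.77/6.14 + 4.35/0.429 + 4.70/201 = 10.61 d.
q = Δh / Σ(b_i/K_i) = 5.57 / 10.61 = 0.5248 m/day.
In each layer the seepage velocity is v_i = q/n_i, so the layer transit time is t_i = b_i·n_i / q:
  layer 1 (medium sand): t_1 = 2.77 × 0.28 / 0.5248 = 1.478 d
  layer 2 (silty sand): t_2 = 4.35 × 0.22 / 0.5248 = 1.824 d
  layer 3 (karst limestone): t_3 = 4.70 × 0.12 / 0.5248 = 1.075 d
Total t = Σ t_i = 4.376 days.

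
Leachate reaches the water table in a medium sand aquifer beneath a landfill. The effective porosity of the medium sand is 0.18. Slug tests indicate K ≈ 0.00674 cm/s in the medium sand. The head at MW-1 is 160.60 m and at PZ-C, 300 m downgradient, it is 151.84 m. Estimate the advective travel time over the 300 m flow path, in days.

318

Convert K: 0.00674 cm/s × 864 = 5.823 m/day.
Hydraulic gradient i = (160.60 − 151.84) / 300 = 8.76 / 300 = 0.02920.
Darcy flux q = K · i = 5.823 × 0.02920 = 0.1700 m/day.
Seepage velocity v = q / n_e = 0.1700 / 0.18 = 0.9447 m/day.
Travel time t = L / v = 300 / 0.9447 = 317.6 days.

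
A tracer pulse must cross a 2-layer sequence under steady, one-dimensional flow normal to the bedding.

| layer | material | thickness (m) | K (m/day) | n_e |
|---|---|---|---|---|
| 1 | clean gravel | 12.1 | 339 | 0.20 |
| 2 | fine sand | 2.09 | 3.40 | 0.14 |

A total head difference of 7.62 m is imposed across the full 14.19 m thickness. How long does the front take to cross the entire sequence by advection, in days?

0.232

With flow normal to the layers, continuity requires the same specific discharge q through every layer.
Σ(b_i/K_i) = 12.1/339 + 2.09/3.40 = 0.6504 d.
q = Δh / Σ(b_i/K_i) = 7.62 / 0.6504 = 11.72 m/day.
In each layer the seepage velocity is v_i = q/n_i, so the layer transit time is t_i = b_i·n_i / q:
  layer 1 (clean gravel): t_1 = 12.1 × 0.20 / 11.72 = 0.2066 d
  layer 2 (fine sand): t_2 = 2.09 × 0.14 / 11.72 = 0.02497 d
Total t = Σ t_i = 0.2315 days.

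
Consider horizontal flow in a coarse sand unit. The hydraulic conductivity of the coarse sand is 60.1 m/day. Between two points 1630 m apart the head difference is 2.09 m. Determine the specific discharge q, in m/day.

0.0771

Hydraulic gradient i = Δh / L = 2.09 / 1630 = 0.001282.
Specific discharge q = K · i = 60.10 × 0.001282 = 0.07706 m/day.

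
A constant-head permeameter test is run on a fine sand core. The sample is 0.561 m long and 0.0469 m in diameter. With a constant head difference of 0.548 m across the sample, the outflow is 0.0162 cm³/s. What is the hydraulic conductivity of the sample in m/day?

0.829

Cross-sectional area A = π·(d/2)² = π × (0.0469/2)² = 0.001728 m².
Convert discharge: 0.0162 cm³/s = 1.620e-08 m³/s.
Darcy's law rearranged: K = Q·L / (A·Δh) = 1.620e-08 × 0.561 / (0.001728 × 0.548) = 9.600e-06 m/s = 0.8294 m/day.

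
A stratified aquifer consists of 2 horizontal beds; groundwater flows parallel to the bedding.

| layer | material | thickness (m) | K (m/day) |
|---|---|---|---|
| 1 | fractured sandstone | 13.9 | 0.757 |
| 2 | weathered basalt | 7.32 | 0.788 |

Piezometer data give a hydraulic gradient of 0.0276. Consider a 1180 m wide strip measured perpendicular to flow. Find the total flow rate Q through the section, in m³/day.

Flow is parallel to layering, so each bed carries its own Darcy discharge and the transmissivities add.
Σ(K_i·b_i) = 0.757×13.9 + 0.788×7.32 = 16.29 m²/day.
Hydraulic gradient i = 0.0276.
Q = Σ(K_i·b_i) · W · i = 16.29 × 1180 × 0.02760 = 530.5 m³/day.

531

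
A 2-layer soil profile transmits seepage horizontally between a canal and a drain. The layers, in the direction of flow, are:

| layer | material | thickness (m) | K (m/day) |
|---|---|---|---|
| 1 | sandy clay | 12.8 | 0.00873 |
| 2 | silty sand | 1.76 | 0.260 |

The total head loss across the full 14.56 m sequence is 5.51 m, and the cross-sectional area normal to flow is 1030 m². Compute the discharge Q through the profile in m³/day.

Flow is perpendicular to layering, so the layers act in series and the equivalent K is the thickness-weighted harmonic mean.
Total thickness L = 12.8 + 1.76 = 14.56 m.
Σ(b_i/K_i) = 12.8/0.00873 + 1.76/0.260 = 1473 d.
K_eq = L / Σ(b_i/K_i) = 14.56 / 1473 = 0.009885 m/day.
Q = K_eq · A · (Δh/L) = 0.009885 × 1030 × (5.51/14.56) = 3.853 m³/day.

3.85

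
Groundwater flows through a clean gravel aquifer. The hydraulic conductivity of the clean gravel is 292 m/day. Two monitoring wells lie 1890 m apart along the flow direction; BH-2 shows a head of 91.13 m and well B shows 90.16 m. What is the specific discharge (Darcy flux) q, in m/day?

0.150

Hydraulic gradient i = (91.13 − 90.16) / 1890 = 0.97 / 1890 = 0.0005132.
Specific discharge q = K · i = 292.0 × 0.0005132 = 0.1499 m/day.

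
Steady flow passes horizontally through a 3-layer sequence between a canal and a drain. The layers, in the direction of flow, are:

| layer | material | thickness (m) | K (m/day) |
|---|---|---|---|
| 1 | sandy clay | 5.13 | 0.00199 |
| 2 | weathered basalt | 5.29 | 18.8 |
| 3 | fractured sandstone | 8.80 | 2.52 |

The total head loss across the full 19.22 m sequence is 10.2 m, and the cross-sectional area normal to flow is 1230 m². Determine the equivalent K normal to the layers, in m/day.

0.00744

Flow is perpendicular to layering, so the layers act in series and the equivalent K is the thickness-weighted harmonic mean.
Total thickness L = 5.13 + 5.29 + 8.80 = 19.22 m.
Σ(b_i/K_i) = 5.13/0.00199 + 5.29/18.8 + 8.80/2.52 = 2582 d.
K_eq = L / Σ(b_i/K_i) = 19.22 / 2582 = 0.007445 m/day.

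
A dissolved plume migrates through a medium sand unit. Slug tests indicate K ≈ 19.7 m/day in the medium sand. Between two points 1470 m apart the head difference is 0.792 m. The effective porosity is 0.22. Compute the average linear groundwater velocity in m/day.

Hydraulic gradient i = Δh / L = 0.792 / 1470 = 0.0005388.
Darcy flux q = K · i = 19.70 × 0.0005388 = 0.01061 m/day.
Seepage velocity v = q / n_e = 0.01061 / 0.22 = 0.04824 m/day.

0.0482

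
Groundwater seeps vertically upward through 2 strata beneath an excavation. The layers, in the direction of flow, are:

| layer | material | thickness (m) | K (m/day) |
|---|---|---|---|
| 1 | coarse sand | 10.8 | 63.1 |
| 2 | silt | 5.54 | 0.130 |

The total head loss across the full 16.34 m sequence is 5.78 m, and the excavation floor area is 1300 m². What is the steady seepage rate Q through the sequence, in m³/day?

176

Flow is perpendicular to layering, so the layers act in series and the equivalent K is the thickness-weighted harmonic mean.
Total thickness L = 10.8 + 5.54 = 16.34 m.
Σ(b_i/K_i) = 10.8/63.1 + 5.54/0.130 = 42.79 d.
K_eq = L / Σ(b_i/K_i) = 16.34 / 42.79 = 0.3819 m/day.
Q = K_eq · A · (Δh/L) = 0.3819 × 1300 × (5.78/16.34) = 175.6 m³/day.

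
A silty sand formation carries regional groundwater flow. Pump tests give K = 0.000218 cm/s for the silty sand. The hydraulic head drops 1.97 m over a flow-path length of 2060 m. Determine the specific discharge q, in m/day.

Convert K: 0.000218 cm/s × 864 = 0.1884 m/day.
Hydraulic gradient i = Δh / L = 1.97 / 2060 = 0.0009563.
Specific discharge q = K · i = 0.1884 × 0.0009563 = 0.0001801 m/day.

0.000180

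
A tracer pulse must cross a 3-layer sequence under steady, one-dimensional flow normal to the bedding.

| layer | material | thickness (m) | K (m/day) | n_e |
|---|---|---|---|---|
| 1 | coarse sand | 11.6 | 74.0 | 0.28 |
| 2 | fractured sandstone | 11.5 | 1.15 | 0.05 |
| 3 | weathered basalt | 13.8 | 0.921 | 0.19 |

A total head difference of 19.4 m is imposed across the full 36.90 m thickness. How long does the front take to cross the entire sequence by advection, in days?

With flow normal to the layers, continuity requires the same specific discharge q through every layer.
Σ(b_i/K_i) = 11.6/74.0 + 11.5/1.15 + 13.8/0.921 = 25.14 d.
q = Δh / Σ(b_i/K_i) = 19.4 / 25.14 = 0.7717 m/day.
In each layer the seepage velocity is v_i = q/n_i, so the layer transit time is t_i = b_i·n_i / q:
  layer 1 (coarse sand): t_1 = 11.6 × 0.28 / 0.7717 = 4.209 d
  layer 2 (fractured sandstone): t_2 = 11.5 × 0.05 / 0.7717 = 0.7451 d
  layer 3 (weathered basalt): t_3 = 13.8 × 0.19 / 0.7717 = 3.398 d
Total t = Σ t_i = 8.352 days.

8.35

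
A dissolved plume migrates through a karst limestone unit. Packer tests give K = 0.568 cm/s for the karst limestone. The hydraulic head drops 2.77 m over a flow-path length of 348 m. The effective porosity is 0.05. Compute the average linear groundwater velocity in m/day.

78.1

Convert K: 0.568 cm/s × 864 = 490.8 m/day.
Hydraulic gradient i = Δh / L = 2.77 / 348 = 0.007960.
Darcy flux q = K · i = 490.8 × 0.007960 = 3.906 m/day.
Seepage velocity v = q / n_e = 3.906 / 0.05 = 78.13 m/day.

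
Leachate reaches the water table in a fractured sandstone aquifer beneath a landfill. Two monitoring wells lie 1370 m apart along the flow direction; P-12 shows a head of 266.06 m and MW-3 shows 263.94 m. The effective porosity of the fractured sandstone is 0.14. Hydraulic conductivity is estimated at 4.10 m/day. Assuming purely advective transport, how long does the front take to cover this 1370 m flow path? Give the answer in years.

Hydraulic gradient i = (266.06 − 263.94) / 1370 = 2.12 / 1370 = 0.001547.
Darcy flux q = K · i = 4.100 × 0.001547 = 0.006345 m/day.
Seepage velocity v = q / n_e = 0.006345 / 0.14 = 0.04532 m/day.
Travel time t = L / v = 1370 / 0.04532 = 30231 days = 82.77 years.

82.8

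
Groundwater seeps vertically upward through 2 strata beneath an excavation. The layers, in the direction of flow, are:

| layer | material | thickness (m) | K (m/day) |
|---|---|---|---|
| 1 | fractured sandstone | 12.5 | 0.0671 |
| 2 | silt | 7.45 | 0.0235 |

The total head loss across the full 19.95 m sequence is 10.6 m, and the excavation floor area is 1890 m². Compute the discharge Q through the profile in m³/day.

39.8

Flow is perpendicular to layering, so the layers act in series and the equivalent K is the thickness-weighted harmonic mean.
Total thickness L = 12.5 + 7.45 = 19.95 m.
Σ(b_i/K_i) = 12.5/0.0671 + 7.45/0.0235 = 503.3 d.
K_eq = L / Σ(b_i/K_i) = 19.95 / 503.3 = 0.03964 m/day.
Q = K_eq · A · (Δh/L) = 0.03964 × 1890 × (10.6/19.95) = 39.80 m³/day.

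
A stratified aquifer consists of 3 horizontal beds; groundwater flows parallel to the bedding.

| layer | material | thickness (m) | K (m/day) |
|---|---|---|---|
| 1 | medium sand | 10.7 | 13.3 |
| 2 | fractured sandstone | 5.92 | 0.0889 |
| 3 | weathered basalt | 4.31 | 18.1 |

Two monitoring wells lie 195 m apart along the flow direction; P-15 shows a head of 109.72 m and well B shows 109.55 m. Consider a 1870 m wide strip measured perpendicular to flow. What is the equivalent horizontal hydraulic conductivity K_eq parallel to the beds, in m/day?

Flow is parallel to layering, so each bed carries its own Darcy discharge and the transmissivities add.
Σ(K_i·b_i) = 13.3×10.7 + 0.0889×5.92 + 18.1×4.31 = 220.8 m²/day.
Total thickness b = 20.93 m, so K_eq = Σ(K_i·b_i)/b = 10.55 m/day.

10.6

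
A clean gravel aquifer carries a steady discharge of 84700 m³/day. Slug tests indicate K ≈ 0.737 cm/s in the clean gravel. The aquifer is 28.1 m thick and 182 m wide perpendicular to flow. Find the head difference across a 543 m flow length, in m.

14.1

Convert K: 0.737 cm/s × 864 = 636.8 m/day.
Cross-sectional area A = 182 × 28.1 = 5114 m².
From Q = K·A·i, i = Q / (K·A) = 84700 / (636.8 × 5114) = 0.02601.
Head loss Δh = i · L = 0.02601 × 543 = 14.12 m.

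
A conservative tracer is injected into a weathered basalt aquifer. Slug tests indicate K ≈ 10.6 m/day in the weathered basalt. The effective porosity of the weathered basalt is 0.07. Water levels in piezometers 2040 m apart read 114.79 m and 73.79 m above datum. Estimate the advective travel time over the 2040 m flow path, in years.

Hydraulic gradient i = (114.79 − 73.79) / 2040 = 41 / 2040 = 0.02010.
Darcy flux q = K · i = 10.60 × 0.02010 = 0.2130 m/day.
Seepage velocity v = q / n_e = 0.2130 / 0.07 = 3.043 m/day.
Travel time t = L / v = 2040 / 3.043 = 670.3 days = 1.835 years.

1.84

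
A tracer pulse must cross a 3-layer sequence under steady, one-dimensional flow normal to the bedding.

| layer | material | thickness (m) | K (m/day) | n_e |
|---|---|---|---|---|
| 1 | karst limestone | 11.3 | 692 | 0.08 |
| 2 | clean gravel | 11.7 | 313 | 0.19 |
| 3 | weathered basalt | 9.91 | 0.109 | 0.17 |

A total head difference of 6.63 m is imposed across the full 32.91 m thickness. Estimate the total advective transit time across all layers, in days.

66.0

With flow normal to the layers, continuity requires the same specific discharge q through every layer.
Σ(b_i/K_i) = 11.3/692 + 11.7/313 + 9.91/0.109 = 90.97 d.
q = Δh / Σ(b_i/K_i) = 6.63 / 90.97 = 0.07288 m/day.
In each layer the seepage velocity is v_i = q/n_i, so the layer transit time is t_i = b_i·n_i / q:
  layer 1 (karst limestone): t_1 = 11.3 × 0.08 / 0.07288 = 12.40 d
  layer 2 (clean gravel): t_2 = 11.7 × 0.19 / 0.07288 = 30.50 d
  layer 3 (weathered basalt): t_3 = 9.91 × 0.17 / 0.07288 = 23.12 d
Total t = Σ t_i = 66.02 days.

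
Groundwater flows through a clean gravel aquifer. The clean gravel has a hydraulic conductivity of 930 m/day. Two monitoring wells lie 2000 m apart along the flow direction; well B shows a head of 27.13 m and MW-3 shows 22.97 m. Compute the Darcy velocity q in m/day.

Hydraulic gradient i = (27.13 − 22.97) / 2000 = 4.16 / 2000 = 0.002080.
Specific discharge q = K · i = 930.0 × 0.002080 = 1.934 m/day.

1.93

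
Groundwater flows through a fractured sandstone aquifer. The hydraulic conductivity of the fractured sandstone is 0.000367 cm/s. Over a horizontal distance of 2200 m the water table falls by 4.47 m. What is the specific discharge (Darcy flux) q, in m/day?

0.000644

Convert K: 0.000367 cm/s × 864 = 0.3171 m/day.
Hydraulic gradient i = Δh / L = 4.47 / 2200 = 0.002032.
Specific discharge q = K · i = 0.3171 × 0.002032 = 0.0006443 m/day.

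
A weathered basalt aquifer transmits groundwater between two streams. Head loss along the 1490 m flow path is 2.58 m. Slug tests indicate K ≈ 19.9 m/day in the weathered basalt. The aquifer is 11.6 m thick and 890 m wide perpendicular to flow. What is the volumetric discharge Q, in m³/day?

356

Cross-sectional area A = 890 × 11.6 = 10324 m².
Hydraulic gradient i = Δh / L = 2.58 / 1490 = 0.001732.
Darcy's law: Q = K · A · i = 19.90 × 10324 × 0.001732 = 355.7 m³/day.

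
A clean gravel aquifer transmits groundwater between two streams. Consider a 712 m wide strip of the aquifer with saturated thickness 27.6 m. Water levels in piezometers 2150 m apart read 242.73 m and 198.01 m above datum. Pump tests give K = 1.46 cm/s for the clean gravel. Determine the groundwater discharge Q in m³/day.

Convert K: 1.46 cm/s × 864 = 1261 m/day.
Cross-sectional area A = 712 × 27.6 = 19651 m².
Hydraulic gradient i = (242.73 − 198.01) / 2150 = 44.72 / 2150 = 0.02080.
Darcy's law: Q = K · A · i = 1261 × 19651 × 0.02080 = 5.156e+05 m³/day.

516000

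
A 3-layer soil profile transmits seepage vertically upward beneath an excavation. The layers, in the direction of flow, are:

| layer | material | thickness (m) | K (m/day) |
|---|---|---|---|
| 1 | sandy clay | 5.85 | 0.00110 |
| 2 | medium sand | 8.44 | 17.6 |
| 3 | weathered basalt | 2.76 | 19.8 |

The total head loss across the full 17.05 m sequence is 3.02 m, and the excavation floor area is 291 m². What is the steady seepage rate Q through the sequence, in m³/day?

Flow is perpendicular to layering, so the layers act in series and the equivalent K is the thickness-weighted harmonic mean.
Total thickness L = 5.85 + 8.44 + 2.76 = 17.05 m.
Σ(b_i/K_i) = 5.85/0.00110 + 8.44/17.6 + 2.76/19.8 = 5319 d.
K_eq = L / Σ(b_i/K_i) = 17.05 / 5319 = 0.003206 m/day.
Q = K_eq · A · (Δh/L) = 0.003206 × 291 × (3.02/17.05) = 0.1652 m³/day.

0.165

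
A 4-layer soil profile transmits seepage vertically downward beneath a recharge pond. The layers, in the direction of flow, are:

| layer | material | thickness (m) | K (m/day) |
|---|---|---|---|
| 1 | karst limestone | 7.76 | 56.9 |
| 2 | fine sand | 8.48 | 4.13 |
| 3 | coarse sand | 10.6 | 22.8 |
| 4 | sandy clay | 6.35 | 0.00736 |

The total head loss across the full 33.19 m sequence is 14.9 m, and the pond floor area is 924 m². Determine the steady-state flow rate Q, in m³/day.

15.9

Flow is perpendicular to layering, so the layers act in series and the equivalent K is the thickness-weighted harmonic mean.
Total thickness L = 7.76 + 8.48 + 10.6 + 6.35 = 33.19 m.
Σ(b_i/K_i) = 7.76/56.9 + 8.48/4.13 + 10.6/22.8 + 6.35/0.00736 = 865.4 d.
K_eq = L / Σ(b_i/K_i) = 33.19 / 865.4 = 0.03835 m/day.
Q = K_eq · A · (Δh/L) = 0.03835 × 924 × (14.9/33.19) = 15.91 m³/day.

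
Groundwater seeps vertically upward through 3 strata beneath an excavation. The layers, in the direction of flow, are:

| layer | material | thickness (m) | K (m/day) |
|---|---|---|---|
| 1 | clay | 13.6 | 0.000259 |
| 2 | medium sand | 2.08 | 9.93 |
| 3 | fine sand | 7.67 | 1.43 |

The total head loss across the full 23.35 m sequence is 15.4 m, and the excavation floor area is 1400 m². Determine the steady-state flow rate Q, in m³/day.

Flow is perpendicular to layering, so the layers act in series and the equivalent K is the thickness-weighted harmonic mean.
Total thickness L = 13.6 + 2.08 + 7.67 = 23.35 m.
Σ(b_i/K_i) = 13.6/0.000259 + 2.08/9.93 + 7.67/1.43 = 52515 d.
K_eq = L / Σ(b_i/K_i) = 23.35 / 52515 = 0.0004446 m/day.
Q = K_eq · A · (Δh/L) = 0.0004446 × 1400 × (15.4/23.35) = 0.4105 m³/day.

0.411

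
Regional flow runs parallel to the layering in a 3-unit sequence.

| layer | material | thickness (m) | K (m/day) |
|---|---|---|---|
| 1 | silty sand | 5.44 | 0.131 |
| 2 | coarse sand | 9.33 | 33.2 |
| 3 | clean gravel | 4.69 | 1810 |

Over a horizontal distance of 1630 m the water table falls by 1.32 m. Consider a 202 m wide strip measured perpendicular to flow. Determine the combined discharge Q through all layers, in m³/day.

1440

Flow is parallel to layering, so each bed carries its own Darcy discharge and the transmissivities add.
Σ(K_i·b_i) = 0.131×5.44 + 33.2×9.33 + 1810×4.69 = 8799 m²/day.
Hydraulic gradient i = Δh / L = 1.32 / 1630 = 0.0008098.
Q = Σ(K_i·b_i) · W · i = 8799 × 202 × 0.0008098 = 1439 m³/day.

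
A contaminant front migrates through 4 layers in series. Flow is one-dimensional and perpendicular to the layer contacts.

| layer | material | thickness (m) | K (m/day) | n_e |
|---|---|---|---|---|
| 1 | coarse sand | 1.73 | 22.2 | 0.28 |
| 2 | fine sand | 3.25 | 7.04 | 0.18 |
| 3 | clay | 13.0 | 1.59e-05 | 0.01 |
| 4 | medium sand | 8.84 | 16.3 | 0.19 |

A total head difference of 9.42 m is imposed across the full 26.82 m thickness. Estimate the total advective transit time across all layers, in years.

With flow normal to the layers, continuity requires the same specific discharge q through every layer.
Σ(b_i/K_i) = 1.73/22.2 + 3.25/7.04 + 13.0/1.59e-05 + 8.84/16.3 = 8.176e+05 d.
q = Δh / Σ(b_i/K_i) = 9.42 / 8.176e+05 = 1.152e-05 m/day.
In each layer the seepage velocity is v_i = q/n_i, so the layer transit time is t_i = b_i·n_i / q:
  layer 1 (coarse sand): t_1 = 1.73 × 0.28 / 1.152e-05 = 42044 d
  layer 2 (fine sand): t_2 = 3.25 × 0.18 / 1.152e-05 = 50775 d
  layer 3 (clay): t_3 = 13.0 × 0.01 / 1.152e-05 = 11283 d
  layer 4 (medium sand): t_4 = 8.84 × 0.19 / 1.152e-05 = 1.458e+05 d
Total t = Σ t_i = 2.499e+05 days = 684.1 years.

684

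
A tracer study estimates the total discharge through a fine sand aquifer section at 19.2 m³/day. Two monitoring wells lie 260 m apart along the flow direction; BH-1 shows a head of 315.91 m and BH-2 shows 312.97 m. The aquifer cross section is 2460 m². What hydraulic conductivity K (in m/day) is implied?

0.690

Hydraulic gradient i = (315.91 − 312.97) / 260 = 2.94 / 260 = 0.01131.
From Q = K·A·i, K = Q / (A·i) = 19.2 / (2460 × 0.01131) = 0.6902 m/day.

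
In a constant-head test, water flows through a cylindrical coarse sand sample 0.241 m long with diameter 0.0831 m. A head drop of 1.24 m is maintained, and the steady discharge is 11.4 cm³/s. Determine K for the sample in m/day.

35.3

Cross-sectional area A = π·(d/2)² = π × (0.0831/2)² = 0.005424 m².
Convert discharge: 11.4 cm³/s = 1.140e-05 m³/s.
Darcy's law rearranged: K = Q·L / (A·Δh) = 1.140e-05 × 0.241 / (0.005424 × 1.24) = 0.0004085 m/s = 35.30 m/day.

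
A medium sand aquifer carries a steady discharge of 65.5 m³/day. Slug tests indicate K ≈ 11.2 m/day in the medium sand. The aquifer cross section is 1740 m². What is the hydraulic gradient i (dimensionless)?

From Q = K·A·i, i = Q / (K·A) = 65.5 / (11.20 × 1740) = 0.003361.

0.00336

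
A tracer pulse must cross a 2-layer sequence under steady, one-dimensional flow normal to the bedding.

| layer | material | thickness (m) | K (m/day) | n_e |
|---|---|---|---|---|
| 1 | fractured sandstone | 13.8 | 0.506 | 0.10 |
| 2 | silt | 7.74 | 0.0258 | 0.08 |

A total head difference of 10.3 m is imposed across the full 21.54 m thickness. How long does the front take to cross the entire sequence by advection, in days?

With flow normal to the layers, continuity requires the same specific discharge q through every layer.
Σ(b_i/K_i) = 13.8/0.506 + 7.74/0.0258 = 327.3 d.
q = Δh / Σ(b_i/K_i) = 10.3 / 327.3 = 0.03147 m/day.
In each layer the seepage velocity is v_i = q/n_i, so the layer transit time is t_i = b_i·n_i / q:
  layer 1 (fractured sandstone): t_1 = 13.8 × 0.10 / 0.03147 = 43.85 d
  layer 2 (silt): t_2 = 7.74 × 0.08 / 0.03147 = 19.67 d
Total t = Σ t_i = 63.52 days.

63.5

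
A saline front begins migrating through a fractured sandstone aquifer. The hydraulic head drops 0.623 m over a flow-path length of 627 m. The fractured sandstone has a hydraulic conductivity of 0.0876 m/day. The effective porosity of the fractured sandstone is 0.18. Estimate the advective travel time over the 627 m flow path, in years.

3550

Hydraulic gradient i = Δh / L = 0.623 / 627 = 0.0009936.
Darcy flux q = K · i = 0.08760 × 0.0009936 = 8.704e-05 m/day.
Seepage velocity v = q / n_e = 8.704e-05 / 0.18 = 0.0004836 m/day.
Travel time t = L / v = 627 / 0.0004836 = 1.297e+06 days = 3550 years.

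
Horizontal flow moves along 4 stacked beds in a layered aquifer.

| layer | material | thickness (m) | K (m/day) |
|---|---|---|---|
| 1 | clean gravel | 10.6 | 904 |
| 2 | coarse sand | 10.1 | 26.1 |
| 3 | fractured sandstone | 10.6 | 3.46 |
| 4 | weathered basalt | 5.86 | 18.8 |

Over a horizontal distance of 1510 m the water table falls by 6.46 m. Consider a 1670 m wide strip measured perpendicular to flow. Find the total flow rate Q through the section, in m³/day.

71400

Flow is parallel to layering, so each bed carries its own Darcy discharge and the transmissivities add.
Σ(K_i·b_i) = 904×10.6 + 26.1×10.1 + 3.46×10.6 + 18.8×5.86 = 9993 m²/day.
Hydraulic gradient i = Δh / L = 6.46 / 1510 = 0.004278.
Q = Σ(K_i·b_i) · W · i = 9993 × 1670 × 0.004278 = 71394 m³/day.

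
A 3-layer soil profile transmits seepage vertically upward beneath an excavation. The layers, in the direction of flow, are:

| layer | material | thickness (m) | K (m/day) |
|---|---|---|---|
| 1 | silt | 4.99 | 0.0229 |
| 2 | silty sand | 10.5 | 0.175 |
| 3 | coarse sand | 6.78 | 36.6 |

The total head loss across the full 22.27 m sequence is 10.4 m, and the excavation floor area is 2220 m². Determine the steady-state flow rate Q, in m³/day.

Flow is perpendicular to layering, so the layers act in series and the equivalent K is the thickness-weighted harmonic mean.
Total thickness L = 4.99 + 10.5 + 6.78 = 22.27 m.
Σ(b_i/K_i) = 4.99/0.0229 + 10.5/0.175 + 6.78/36.6 = 278.1 d.
K_eq = L / Σ(b_i/K_i) = 22.27 / 278.1 = 0.08008 m/day.
Q = K_eq · A · (Δh/L) = 0.08008 × 2220 × (10.4/22.27) = 83.02 m³/day.

83.0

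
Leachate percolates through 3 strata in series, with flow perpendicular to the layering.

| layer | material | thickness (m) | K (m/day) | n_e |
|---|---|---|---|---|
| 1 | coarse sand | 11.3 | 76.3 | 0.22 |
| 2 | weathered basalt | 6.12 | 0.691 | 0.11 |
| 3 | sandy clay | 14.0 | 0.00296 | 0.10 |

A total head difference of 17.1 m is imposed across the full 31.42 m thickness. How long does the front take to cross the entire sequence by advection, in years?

With flow normal to the layers, continuity requires the same specific discharge q through every layer.
Σ(b_i/K_i) = 11.3/76.3 + 6.12/0.691 + 14.0/0.00296 = 4739 d.
q = Δh / Σ(b_i/K_i) = 17.1 / 4739 = 0.003609 m/day.
In each layer the seepage velocity is v_i = q/n_i, so the layer transit time is t_i = b_i·n_i / q:
  layer 1 (coarse sand): t_1 = 11.3 × 0.22 / 0.003609 = 688.9 d
  layer 2 (weathered basalt): t_2 = 6.12 × 0.11 / 0.003609 = 186.6 d
  layer 3 (sandy clay): t_3 = 14.0 × 0.10 / 0.003609 = 388.0 d
Total t = Σ t_i = 1263 days = 3.459 years.

3.46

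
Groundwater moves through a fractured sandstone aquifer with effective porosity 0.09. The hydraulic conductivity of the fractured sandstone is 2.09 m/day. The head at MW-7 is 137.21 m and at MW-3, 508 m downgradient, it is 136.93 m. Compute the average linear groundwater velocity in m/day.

0.0128

Hydraulic gradient i = (137.21 − 136.93) / 508 = 0.28 / 508 = 0.0005512.
Darcy flux q = K · i = 2.090 × 0.0005512 = 0.001152 m/day.
Seepage velocity v = q / n_e = 0.001152 / 0.09 = 0.01280 m/day.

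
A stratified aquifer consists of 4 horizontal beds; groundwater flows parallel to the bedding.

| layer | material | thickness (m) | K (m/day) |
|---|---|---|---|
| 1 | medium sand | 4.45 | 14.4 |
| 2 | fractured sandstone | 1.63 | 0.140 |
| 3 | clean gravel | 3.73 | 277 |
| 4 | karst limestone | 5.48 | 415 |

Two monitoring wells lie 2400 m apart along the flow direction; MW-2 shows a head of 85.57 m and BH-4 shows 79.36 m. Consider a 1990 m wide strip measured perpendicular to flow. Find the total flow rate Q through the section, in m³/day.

17400

Flow is parallel to layering, so each bed carries its own Darcy discharge and the transmissivities add.
Σ(K_i·b_i) = 14.4×4.45 + 0.140×1.63 + 277×3.73 + 415×5.48 = 3372 m²/day.
Hydraulic gradient i = (85.57 − 79.36) / 2400 = 6.21 / 2400 = 0.002587.
Q = Σ(K_i·b_i) · W · i = 3372 × 1990 × 0.002587 = 17361 m³/day.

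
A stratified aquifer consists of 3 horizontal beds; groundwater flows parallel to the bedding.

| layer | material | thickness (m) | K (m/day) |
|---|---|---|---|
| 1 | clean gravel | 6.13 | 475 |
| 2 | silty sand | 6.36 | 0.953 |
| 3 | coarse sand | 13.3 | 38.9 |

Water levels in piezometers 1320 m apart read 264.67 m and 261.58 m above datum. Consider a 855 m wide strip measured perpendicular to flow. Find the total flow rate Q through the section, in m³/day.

6880

Flow is parallel to layering, so each bed carries its own Darcy discharge and the transmissivities add.
Σ(K_i·b_i) = 475×6.13 + 0.953×6.36 + 38.9×13.3 = 3435 m²/day.
Hydraulic gradient i = (264.67 − 261.58) / 1320 = 3.09 / 1320 = 0.002341.
Q = Σ(K_i·b_i) · W · i = 3435 × 855 × 0.002341 = 6875 m³/day.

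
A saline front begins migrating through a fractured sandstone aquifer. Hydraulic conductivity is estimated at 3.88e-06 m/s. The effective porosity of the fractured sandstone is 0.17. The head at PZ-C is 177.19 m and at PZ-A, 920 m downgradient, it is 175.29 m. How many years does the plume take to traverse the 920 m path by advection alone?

Convert K: 3.88e-06 m/s × 86400 = 0.3352 m/day.
Hydraulic gradient i = (177.19 − 175.29) / 920 = 1.9 / 920 = 0.002065.
Darcy flux q = K · i = 0.3352 × 0.002065 = 0.0006923 m/day.
Seepage velocity v = q / n_e = 0.0006923 / 0.17 = 0.004073 m/day.
Travel time t = L / v = 920 / 0.004073 = 2.259e+05 days = 618.5 years.

618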